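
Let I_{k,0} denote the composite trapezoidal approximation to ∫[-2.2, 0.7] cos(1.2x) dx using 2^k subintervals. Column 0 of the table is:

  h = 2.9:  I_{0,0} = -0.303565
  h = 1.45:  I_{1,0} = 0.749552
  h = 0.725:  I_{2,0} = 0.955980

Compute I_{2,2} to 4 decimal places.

1.0197

I_{1,1} = (4·0.749552 − (-0.303565)) / 3 = 1.100591
I_{2,1} = 0.955980 + (0.955980 − 0.749552)/3 = 1.024789
I_{2,2} = (16·1.024789 − 1.100591) / 15 = 1.019736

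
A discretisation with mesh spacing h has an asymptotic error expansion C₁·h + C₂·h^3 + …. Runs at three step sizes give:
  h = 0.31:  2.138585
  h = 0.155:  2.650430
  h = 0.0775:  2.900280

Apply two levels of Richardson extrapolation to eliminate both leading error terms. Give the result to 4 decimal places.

First eliminate the h term (factor 2^1 = 2):
  B₁ = (2·2.650430 − 2.138585)/1 = 3.162275
  B₂ = (2·2.900280 − 2.650430)/1 = 3.150130
Then eliminate the h^3 term (factor 2^3 = 8):
  (8·3.150130 − 3.162275)/7 = 3.148395

3.1484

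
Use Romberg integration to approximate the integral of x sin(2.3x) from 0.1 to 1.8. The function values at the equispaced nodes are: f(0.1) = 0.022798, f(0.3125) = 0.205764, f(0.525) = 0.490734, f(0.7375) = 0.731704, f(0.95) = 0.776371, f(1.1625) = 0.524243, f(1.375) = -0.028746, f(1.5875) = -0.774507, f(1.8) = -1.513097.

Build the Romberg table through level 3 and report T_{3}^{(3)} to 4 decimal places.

T_{0}^{(0)} (trapezoid, 1 panel, h=1.7000): -1.266754
T_{1}^{(0)} (trapezoid, 2 panels, h=0.8500): 0.026538
T_{2}^{(0)} (trapezoid, 4 panels, h=0.4250): 0.209614
T_{3}^{(0)} (trapezoid, 8 panels, h=0.2125): 0.250838
T_{1}^{(1)} = 0.026538 + (0.026538 − (-1.266754))/3 = 0.457635
T_{2}^{(1)} = 0.209614 + (0.209614 − 0.026538)/3 = 0.270639
T_{3}^{(1)} = 0.250838 + (0.250838 − 0.209614)/3 = 0.264579
T_{2}^{(2)} = 0.270639 + (0.270639 − 0.457635)/15 = 0.258173
T_{3}^{(2)} = 0.264579 + (0.264579 − 0.270639)/15 = 0.264175
T_{3}^{(3)} = 0.264175 + (0.264175 − 0.258173)/63 = 0.264270

0.2643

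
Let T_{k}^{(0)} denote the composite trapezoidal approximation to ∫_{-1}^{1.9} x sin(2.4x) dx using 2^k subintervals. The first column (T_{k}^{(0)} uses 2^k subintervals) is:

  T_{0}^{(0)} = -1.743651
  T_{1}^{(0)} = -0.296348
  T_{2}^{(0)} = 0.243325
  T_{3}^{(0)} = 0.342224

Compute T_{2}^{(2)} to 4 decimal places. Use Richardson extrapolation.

Richardson extrapolation on the trapezoidal column (denominator 4−1=3):
T_{1}^{(1)} = (4·(-0.296348) − (-1.743651)) / 3 = 0.186086
T_{2}^{(1)} = 0.243325 + (0.243325 − (-0.296348))/3 = 0.423216
T_{2}^{(2)} = (16·0.423216 − 0.186086) / 15 = 0.439025

0.4390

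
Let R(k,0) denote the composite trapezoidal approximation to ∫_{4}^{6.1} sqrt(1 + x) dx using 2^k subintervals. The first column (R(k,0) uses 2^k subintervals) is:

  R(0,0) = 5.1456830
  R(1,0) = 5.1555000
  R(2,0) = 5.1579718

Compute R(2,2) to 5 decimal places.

R(1,1) = (4·5.1555000 − 5.1456830) / 3 = 5.1587723
R(2,1) = (4·5.1579718 − 5.1555000) / 3 = 5.1587957
R(2,2) = (16·5.1587957 − 5.1587723) / 15 = 5.1587973

5.15880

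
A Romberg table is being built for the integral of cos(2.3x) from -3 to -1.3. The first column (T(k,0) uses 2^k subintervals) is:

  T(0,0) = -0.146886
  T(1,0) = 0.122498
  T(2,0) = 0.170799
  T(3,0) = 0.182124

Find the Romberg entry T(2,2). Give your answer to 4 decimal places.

T(1,1) = (4·0.122498 − (-0.146886)) / 3 = 0.212293
T(2,1) = 0.170799 + (0.170799 − 0.122498)/3 = 0.186899
T(2,2) = 0.186899 + (0.186899 − 0.212293)/15 = 0.185206
(Column j=1 coincides with Simpson's rule on the same nodes.)

0.1852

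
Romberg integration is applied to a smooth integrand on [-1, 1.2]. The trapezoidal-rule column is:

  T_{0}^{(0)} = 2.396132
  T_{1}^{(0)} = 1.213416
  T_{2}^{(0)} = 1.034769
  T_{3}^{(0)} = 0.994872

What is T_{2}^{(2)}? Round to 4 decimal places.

0.9856

Richardson extrapolation on the trapezoidal column (denominator 4−1=3):
T_{1}^{(1)} = 1.213416 + (1.213416 − 2.396132)/3 = 0.819177
T_{2}^{(1)} = 1.034769 + (1.034769 − 1.213416)/3 = 0.975220
T_{2}^{(2)} = (16·0.975220 − 0.819177) / 15 = 0.985623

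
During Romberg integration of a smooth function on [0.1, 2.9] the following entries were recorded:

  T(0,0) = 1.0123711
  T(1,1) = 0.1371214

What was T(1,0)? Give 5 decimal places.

0.35593

From T(1,1) = (4·T(1,0) − T(0,0))/3, solve for T(1,0):
4·T(1,0) = 3·0.1371214 + 1.0123711 = 1.4237353
T(1,0) = 0.3559338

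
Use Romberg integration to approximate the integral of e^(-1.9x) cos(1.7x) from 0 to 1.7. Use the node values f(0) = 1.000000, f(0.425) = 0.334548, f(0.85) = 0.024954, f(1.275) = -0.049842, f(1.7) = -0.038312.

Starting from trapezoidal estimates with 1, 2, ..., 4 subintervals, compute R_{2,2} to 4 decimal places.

0.3049

R_{0,0} (trapezoid, 1 panel, h=1.7000): 0.817435
R_{1,0} (trapezoid, 2 panels, h=0.8500): 0.429928
R_{2,0} (trapezoid, 4 panels, h=0.4250): 0.335964
R_{1,1} = 0.429928 + (0.429928 − 0.817435)/3 = 0.300759
R_{2,1} = 0.335964 + (0.335964 − 0.429928)/3 = 0.304643
R_{2,2} = 0.304643 + (0.304643 − 0.300759)/15 = 0.304902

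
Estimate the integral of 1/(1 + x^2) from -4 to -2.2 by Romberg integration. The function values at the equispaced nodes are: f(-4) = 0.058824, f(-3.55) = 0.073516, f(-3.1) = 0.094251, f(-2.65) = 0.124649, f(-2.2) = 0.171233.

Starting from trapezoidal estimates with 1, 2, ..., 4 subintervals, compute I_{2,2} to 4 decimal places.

0.1817

I_{0,0} (trapezoid, 1 panel, h=1.8000): 0.207051
I_{1,0} (trapezoid, 2 panels, h=0.9000): 0.188352
I_{2,0} (trapezoid, 4 panels, h=0.4500): 0.183350
I_{1,1} = 0.188352 + (0.188352 − 0.207051)/3 = 0.182119
I_{2,1} = 0.183350 + (0.183350 − 0.188352)/3 = 0.181683
I_{2,2} = 0.181683 + (0.181683 − 0.182119)/15 = 0.181654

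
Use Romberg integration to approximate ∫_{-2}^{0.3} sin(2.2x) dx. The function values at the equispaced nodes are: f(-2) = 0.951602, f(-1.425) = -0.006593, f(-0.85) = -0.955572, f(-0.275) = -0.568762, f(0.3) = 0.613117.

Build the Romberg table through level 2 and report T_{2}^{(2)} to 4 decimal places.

T_{0}^{(0)} (trapezoid, 1 panel, h=2.3000): 1.799427
T_{1}^{(0)} (trapezoid, 2 panels, h=1.1500): -0.199194
T_{2}^{(0)} (trapezoid, 4 panels, h=0.5750): -0.430426
T_{1}^{(1)} = -0.199194 + (-0.199194 − 1.799427)/3 = -0.865401
T_{2}^{(1)} = -0.430426 + (-0.430426 − (-0.199194))/3 = -0.507503
T_{2}^{(2)} = -0.507503 + (-0.507503 − (-0.865401))/15 = -0.483643

-0.4836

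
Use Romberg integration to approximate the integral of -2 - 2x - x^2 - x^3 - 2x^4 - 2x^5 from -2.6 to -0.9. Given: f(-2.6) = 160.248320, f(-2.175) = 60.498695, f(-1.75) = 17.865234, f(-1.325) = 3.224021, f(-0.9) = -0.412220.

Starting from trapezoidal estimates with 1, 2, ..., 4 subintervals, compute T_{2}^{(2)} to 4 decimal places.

T_{0}^{(0)} (trapezoid, 1 panel, h=1.7000): 135.860685
T_{1}^{(0)} (trapezoid, 2 panels, h=0.8500): 83.115791
T_{2}^{(0)} (trapezoid, 4 panels, h=0.4250): 68.640050
T_{1}^{(1)} = 83.115791 + (83.115791 − 135.860685)/3 = 65.534160
T_{2}^{(1)} = 68.640050 + (68.640050 − 83.115791)/3 = 63.814803
T_{2}^{(2)} = 63.814803 + (63.814803 − 65.534160)/15 = 63.700179

63.7002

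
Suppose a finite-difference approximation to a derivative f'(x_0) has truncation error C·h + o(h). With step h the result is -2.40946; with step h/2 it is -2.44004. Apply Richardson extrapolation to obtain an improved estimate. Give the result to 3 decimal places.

The leading error scales as h; refining by a factor of 2 reduces it by 2^1 = 2.
Extrapolated value = (2·A(h/2) − A(h)) / (2 − 1)
= (2·(-2.44004) − (-2.40946)) / 1
= -2.47062 / 1 = -2.47062

-2.471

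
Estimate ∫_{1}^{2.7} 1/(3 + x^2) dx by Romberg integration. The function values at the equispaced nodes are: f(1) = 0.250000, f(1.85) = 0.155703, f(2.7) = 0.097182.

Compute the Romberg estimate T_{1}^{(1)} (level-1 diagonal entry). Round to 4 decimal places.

T_{0}^{(0)} (trapezoid, 1 panel, h=1.7000): 0.295105
T_{1}^{(0)} (trapezoid, 2 panels, h=0.8500): 0.279900
T_{1}^{(1)} = 0.279900 + (0.279900 − 0.295105)/3 = 0.274832

0.2748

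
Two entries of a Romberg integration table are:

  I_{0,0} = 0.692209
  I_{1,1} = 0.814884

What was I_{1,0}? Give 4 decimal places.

0.7842

From I_{1,1} = (4·I_{1,0} − I_{0,0})/3, solve for I_{1,0}:
4·I_{1,0} = 3·0.814884 + 0.692209 = 3.136861
I_{1,0} = 0.784215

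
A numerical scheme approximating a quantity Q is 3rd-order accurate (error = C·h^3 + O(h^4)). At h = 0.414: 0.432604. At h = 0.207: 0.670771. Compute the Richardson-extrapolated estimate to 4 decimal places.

0.7048

The leading error scales as h^3; refining by a factor of 2 reduces it by 2^3 = 8.
Extrapolated value = (8·A(h/2) − A(h)) / (8 − 1)
= (8·0.670771 − 0.432604) / 7
= 4.933564 / 7 = 0.704795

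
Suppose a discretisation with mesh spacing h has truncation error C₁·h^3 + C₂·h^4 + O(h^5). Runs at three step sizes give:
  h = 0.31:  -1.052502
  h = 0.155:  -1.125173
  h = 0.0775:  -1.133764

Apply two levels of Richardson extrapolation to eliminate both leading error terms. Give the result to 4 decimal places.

-1.1350

First eliminate the h^3 term (factor 2^3 = 8):
  B₁ = (8·(-1.125173) − (-1.052502))/7 = -1.135555
  B₂ = (8·(-1.133764) − (-1.125173))/7 = -1.134991
Then eliminate the h^4 term (factor 2^4 = 16):
  (16·(-1.134991) − (-1.135555))/15 = -1.134953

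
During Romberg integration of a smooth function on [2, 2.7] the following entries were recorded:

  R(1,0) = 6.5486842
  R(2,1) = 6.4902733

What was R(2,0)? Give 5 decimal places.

From R(2,1) = (4·R(2,0) − R(1,0))/3, solve for R(2,0):
4·R(2,0) = 3·6.4902733 + 6.5486842 = 26.0195041
R(2,0) = 6.5048760

6.50488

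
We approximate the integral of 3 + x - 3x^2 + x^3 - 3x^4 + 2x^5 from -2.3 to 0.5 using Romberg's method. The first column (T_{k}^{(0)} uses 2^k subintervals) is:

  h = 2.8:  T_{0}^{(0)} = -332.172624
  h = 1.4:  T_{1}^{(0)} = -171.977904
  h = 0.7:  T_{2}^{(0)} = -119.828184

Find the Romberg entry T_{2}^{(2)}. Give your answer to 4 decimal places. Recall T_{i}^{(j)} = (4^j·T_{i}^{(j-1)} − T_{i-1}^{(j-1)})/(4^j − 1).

-101.3693

Richardson extrapolation on the trapezoidal column (denominator 4−1=3):
T_{1}^{(1)} = -171.977904 + (-171.977904 − (-332.172624))/3 = -118.579664
T_{2}^{(1)} = (4·(-119.828184) − (-171.977904)) / 3 = -102.444944
T_{2}^{(2)} = (16·(-102.444944) − (-118.579664)) / 15 = -101.369296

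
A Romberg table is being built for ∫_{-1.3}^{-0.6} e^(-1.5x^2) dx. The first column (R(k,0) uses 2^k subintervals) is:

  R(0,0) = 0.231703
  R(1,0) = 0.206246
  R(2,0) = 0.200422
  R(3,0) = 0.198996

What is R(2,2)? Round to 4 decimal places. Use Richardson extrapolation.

Richardson extrapolation on the trapezoidal column (denominator 4−1=3):
R(1,1) = (4·0.206246 − 0.231703) / 3 = 0.197760
R(2,1) = 0.200422 + (0.200422 − 0.206246)/3 = 0.198481
R(2,2) = 0.198481 + (0.198481 − 0.197760)/15 = 0.198529

0.1985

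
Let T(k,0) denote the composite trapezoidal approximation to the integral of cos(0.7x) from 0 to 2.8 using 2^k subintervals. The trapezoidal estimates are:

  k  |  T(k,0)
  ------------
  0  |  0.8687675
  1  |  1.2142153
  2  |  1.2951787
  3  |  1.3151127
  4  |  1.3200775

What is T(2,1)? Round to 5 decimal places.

Richardson extrapolation on the trapezoidal column (denominator 4−1=3):
T(2,1) = 1.2951787 + (1.2951787 − 1.2142153)/3 = 1.3221665
(Column j=1 coincides with Simpson's rule on the same nodes.)

1.32217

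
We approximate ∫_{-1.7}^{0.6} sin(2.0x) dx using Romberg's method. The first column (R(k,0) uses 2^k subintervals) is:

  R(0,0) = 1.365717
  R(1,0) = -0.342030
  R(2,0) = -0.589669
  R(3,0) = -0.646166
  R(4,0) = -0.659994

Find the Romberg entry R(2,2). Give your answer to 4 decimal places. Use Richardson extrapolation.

R(1,1) = -0.342030 + (-0.342030 − 1.365717)/3 = -0.911279
R(2,1) = -0.589669 + (-0.589669 − (-0.342030))/3 = -0.672215
R(2,2) = -0.672215 + (-0.672215 − (-0.911279))/15 = -0.656277

-0.6563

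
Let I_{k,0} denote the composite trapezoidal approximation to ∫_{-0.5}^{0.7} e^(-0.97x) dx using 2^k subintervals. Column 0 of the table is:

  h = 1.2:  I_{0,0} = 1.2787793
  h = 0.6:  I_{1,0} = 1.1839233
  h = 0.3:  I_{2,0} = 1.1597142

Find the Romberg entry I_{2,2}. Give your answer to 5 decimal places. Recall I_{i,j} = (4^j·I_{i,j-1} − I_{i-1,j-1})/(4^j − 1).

I_{1,1} = (4·1.1839233 − 1.2787793) / 3 = 1.1523046
I_{2,1} = 1.1597142 + (1.1597142 − 1.1839233)/3 = 1.1516445
I_{2,2} = (16·1.1516445 − 1.1523046) / 15 = 1.1516005

1.15160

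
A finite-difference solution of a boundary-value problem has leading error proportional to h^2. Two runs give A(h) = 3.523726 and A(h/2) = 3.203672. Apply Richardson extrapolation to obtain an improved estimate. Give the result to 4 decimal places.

3.0970

The leading error scales as h^2; refining by a factor of 2 reduces it by 2^2 = 4.
Extrapolated value = (4·A(h/2) − A(h)) / (4 − 1)
= (4·3.203672 − 3.523726) / 3
= 9.290962 / 3 = 3.096987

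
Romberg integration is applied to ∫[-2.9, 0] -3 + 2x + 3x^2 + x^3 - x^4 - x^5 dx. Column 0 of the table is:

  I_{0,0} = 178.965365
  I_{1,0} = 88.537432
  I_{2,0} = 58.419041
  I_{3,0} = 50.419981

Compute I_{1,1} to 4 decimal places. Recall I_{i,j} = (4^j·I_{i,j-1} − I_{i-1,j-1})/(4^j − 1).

58.3948

I_{1,1} = 88.537432 + (88.537432 − 178.965365)/3 = 58.394788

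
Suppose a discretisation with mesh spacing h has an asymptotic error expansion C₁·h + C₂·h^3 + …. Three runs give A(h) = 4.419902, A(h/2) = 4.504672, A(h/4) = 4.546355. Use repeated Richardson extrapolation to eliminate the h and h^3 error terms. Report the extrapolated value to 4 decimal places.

4.5878

First eliminate the h term (factor 2^1 = 2):
  B₁ = (2·4.504672 − 4.419902)/1 = 4.589442
  B₂ = (2·4.546355 − 4.504672)/1 = 4.588038
Then eliminate the h^3 term (factor 2^3 = 8):
  (8·4.588038 − 4.589442)/7 = 4.587837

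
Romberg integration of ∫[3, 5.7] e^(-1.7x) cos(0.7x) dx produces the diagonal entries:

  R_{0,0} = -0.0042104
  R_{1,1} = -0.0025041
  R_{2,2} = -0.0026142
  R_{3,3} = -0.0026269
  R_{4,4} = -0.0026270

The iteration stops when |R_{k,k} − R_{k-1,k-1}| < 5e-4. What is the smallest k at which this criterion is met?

k = 2

|R_{1,1} − R_{0,0}| = 0.0017063 ≥ 5e-4
|R_{2,2} − R_{1,1}| = 0.0001101 < 5e-4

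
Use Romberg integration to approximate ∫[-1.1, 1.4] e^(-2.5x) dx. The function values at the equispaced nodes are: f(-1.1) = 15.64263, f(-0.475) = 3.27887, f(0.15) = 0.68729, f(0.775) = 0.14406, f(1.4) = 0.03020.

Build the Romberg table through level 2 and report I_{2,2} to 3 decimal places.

I_{0,0} (trapezoid, 1 panel, h=2.5000): 19.59104
I_{1,0} (trapezoid, 2 panels, h=1.2500): 10.65463
I_{2,0} (trapezoid, 4 panels, h=0.6250): 7.46665
I_{1,1} = 10.65463 + (10.65463 − 19.59104)/3 = 7.67583
I_{2,1} = 7.46665 + (7.46665 − 10.65463)/3 = 6.40399
I_{2,2} = 6.40399 + (6.40399 − 7.67583)/15 = 6.31920

6.319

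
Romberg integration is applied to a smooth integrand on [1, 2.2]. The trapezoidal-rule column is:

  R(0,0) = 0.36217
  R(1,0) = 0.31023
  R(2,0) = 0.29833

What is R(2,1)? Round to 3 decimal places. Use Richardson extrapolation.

Richardson extrapolation on the trapezoidal column (denominator 4−1=3):
R(2,1) = 0.29833 + (0.29833 − 0.31023)/3 = 0.29436
(Column j=1 coincides with Simpson's rule on the same nodes.)

0.294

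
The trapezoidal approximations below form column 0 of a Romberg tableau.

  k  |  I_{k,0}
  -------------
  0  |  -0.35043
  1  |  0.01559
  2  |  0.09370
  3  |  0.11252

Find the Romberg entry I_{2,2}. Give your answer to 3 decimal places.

0.119

Richardson extrapolation on the trapezoidal column (denominator 4−1=3):
I_{1,1} = 0.01559 + (0.01559 − (-0.35043))/3 = 0.13760
I_{2,1} = 0.09370 + (0.09370 − 0.01559)/3 = 0.11974
I_{2,2} = 0.11974 + (0.11974 − 0.13760)/15 = 0.11855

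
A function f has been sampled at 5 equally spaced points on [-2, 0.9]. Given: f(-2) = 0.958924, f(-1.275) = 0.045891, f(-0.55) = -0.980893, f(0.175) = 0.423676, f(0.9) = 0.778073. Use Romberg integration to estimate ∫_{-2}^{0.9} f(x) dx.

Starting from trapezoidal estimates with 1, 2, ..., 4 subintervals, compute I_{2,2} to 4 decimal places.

I_{0,0} (trapezoid, 1 panel, h=2.9000): 2.518646
I_{1,0} (trapezoid, 2 panels, h=1.4500): -0.162972
I_{2,0} (trapezoid, 4 panels, h=0.7250): 0.258950
I_{1,1} = -0.162972 + (-0.162972 − 2.518646)/3 = -1.056845
I_{2,1} = 0.258950 + (0.258950 − (-0.162972))/3 = 0.399591
I_{2,2} = 0.399591 + (0.399591 − (-1.056845))/15 = 0.496687

0.4967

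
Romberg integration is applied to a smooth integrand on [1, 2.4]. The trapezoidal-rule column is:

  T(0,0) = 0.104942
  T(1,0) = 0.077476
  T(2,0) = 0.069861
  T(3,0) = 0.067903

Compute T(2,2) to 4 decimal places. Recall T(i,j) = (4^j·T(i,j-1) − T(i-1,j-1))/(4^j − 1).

0.0673

Richardson extrapolation on the trapezoidal column (denominator 4−1=3):
T(1,1) = 0.077476 + (0.077476 − 0.104942)/3 = 0.068321
T(2,1) = 0.069861 + (0.069861 − 0.077476)/3 = 0.067323
T(2,2) = 0.067323 + (0.067323 − 0.068321)/15 = 0.067256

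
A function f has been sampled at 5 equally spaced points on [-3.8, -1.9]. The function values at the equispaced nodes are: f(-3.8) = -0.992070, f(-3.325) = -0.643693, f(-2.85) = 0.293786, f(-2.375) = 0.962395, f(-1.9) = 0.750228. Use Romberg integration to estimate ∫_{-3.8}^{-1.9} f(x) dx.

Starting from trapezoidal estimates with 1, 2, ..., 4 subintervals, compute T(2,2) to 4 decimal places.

0.2540

T(0,0) (trapezoid, 1 panel, h=1.9000): -0.229750
T(1,0) (trapezoid, 2 panels, h=0.9500): 0.164222
T(2,0) (trapezoid, 4 panels, h=0.4750): 0.233494
T(1,1) = 0.164222 + (0.164222 − (-0.229750))/3 = 0.295546
T(2,1) = 0.233494 + (0.233494 − 0.164222)/3 = 0.256585
T(2,2) = 0.256585 + (0.256585 − 0.295546)/15 = 0.253988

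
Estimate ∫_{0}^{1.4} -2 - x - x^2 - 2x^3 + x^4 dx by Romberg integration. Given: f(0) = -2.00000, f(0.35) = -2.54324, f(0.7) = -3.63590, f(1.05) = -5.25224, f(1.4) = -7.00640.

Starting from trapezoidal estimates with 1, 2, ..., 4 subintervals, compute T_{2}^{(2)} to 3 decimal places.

T_{0}^{(0)} (trapezoid, 1 panel, h=1.4000): -6.30448
T_{1}^{(0)} (trapezoid, 2 panels, h=0.7000): -5.69737
T_{2}^{(0)} (trapezoid, 4 panels, h=0.3500): -5.57710
T_{1}^{(1)} = -5.69737 + (-5.69737 − (-6.30448))/3 = -5.49500
T_{2}^{(1)} = -5.57710 + (-5.57710 − (-5.69737))/3 = -5.53701
T_{2}^{(2)} = -5.53701 + (-5.53701 − (-5.49500))/15 = -5.53981

-5.540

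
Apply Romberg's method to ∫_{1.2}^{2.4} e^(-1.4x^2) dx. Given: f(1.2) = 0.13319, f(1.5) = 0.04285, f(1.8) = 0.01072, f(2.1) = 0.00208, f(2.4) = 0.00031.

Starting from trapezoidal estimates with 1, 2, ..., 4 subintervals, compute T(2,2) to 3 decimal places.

0.033

T(0,0) (trapezoid, 1 panel, h=1.2000): 0.08010
T(1,0) (trapezoid, 2 panels, h=0.6000): 0.04648
T(2,0) (trapezoid, 4 panels, h=0.3000): 0.03672
T(1,1) = 0.04648 + (0.04648 − 0.08010)/3 = 0.03527
T(2,1) = 0.03672 + (0.03672 − 0.04648)/3 = 0.03347
T(2,2) = 0.03347 + (0.03347 − 0.03527)/15 = 0.03335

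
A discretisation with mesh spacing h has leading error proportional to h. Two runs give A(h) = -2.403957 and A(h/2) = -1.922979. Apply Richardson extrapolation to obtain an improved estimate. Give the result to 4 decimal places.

-1.4420

The leading error scales as h; refining by a factor of 2 reduces it by 2^1 = 2.
Extrapolated value = (2·A(h/2) − A(h)) / (2 − 1)
= (2·(-1.922979) − (-2.403957)) / 1
= -1.442001 / 1 = -1.442001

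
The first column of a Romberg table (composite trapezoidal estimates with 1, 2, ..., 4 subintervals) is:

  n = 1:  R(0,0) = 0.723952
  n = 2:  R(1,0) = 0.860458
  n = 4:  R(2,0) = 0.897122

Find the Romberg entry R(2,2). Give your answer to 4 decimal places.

0.9096

R(1,1) = (4·0.860458 − 0.723952) / 3 = 0.905960
R(2,1) = (4·0.897122 − 0.860458) / 3 = 0.909343
R(2,2) = 0.909343 + (0.909343 − 0.905960)/15 = 0.909569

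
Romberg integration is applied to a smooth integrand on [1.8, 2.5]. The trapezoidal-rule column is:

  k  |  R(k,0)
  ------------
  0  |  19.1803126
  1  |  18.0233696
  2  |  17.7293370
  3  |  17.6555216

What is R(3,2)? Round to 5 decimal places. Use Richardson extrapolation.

R(2,1) = 17.7293370 + (17.7293370 − 18.0233696)/3 = 17.6313261
R(3,1) = 17.6555216 + (17.6555216 − 17.7293370)/3 = 17.6309165
R(3,2) = (16·17.6309165 − 17.6313261) / 15 = 17.6308892
(Column j=1 coincides with Simpson's rule on the same nodes.)

17.63089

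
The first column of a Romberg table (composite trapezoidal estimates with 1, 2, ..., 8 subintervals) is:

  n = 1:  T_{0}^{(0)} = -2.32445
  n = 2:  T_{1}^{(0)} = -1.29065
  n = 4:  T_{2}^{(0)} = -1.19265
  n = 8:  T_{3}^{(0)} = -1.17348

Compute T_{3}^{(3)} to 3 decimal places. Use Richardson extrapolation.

-1.167

T_{1}^{(1)} = -1.29065 + (-1.29065 − (-2.32445))/3 = -0.94605
T_{2}^{(1)} = (4·(-1.19265) − (-1.29065)) / 3 = -1.15998
T_{3}^{(1)} = -1.17348 + (-1.17348 − (-1.19265))/3 = -1.16709
T_{2}^{(2)} = -1.15998 + (-1.15998 − (-0.94605))/15 = -1.17424
T_{3}^{(2)} = (16·(-1.16709) − (-1.15998)) / 15 = -1.16756
T_{3}^{(3)} = (64·(-1.16756) − (-1.17424)) / 63 = -1.16745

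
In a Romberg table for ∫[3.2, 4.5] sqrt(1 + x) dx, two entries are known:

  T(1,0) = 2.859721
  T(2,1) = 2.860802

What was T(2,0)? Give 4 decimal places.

2.8605

From T(2,1) = (4·T(2,0) − T(1,0))/3, solve for T(2,0):
4·T(2,0) = 3·2.860802 + 2.859721 = 11.442127
T(2,0) = 2.860532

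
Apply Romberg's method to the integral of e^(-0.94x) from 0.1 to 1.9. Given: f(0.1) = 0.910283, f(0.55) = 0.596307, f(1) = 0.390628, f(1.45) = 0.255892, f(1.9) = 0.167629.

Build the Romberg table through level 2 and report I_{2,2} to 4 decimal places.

0.7901

I_{0,0} (trapezoid, 1 panel, h=1.8000): 0.970121
I_{1,0} (trapezoid, 2 panels, h=0.9000): 0.836626
I_{2,0} (trapezoid, 4 panels, h=0.4500): 0.801802
I_{1,1} = 0.836626 + (0.836626 − 0.970121)/3 = 0.792128
I_{2,1} = 0.801802 + (0.801802 − 0.836626)/3 = 0.790194
I_{2,2} = 0.790194 + (0.790194 − 0.792128)/15 = 0.790065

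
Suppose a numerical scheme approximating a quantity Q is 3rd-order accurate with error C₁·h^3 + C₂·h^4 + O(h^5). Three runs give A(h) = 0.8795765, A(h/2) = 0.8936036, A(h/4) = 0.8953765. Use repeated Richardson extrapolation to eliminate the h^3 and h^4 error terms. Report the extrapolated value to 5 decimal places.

0.89563

First eliminate the h^3 term (factor 2^3 = 8):
  B₁ = (8·0.8936036 − 0.8795765)/7 = 0.8956075
  B₂ = (8·0.8953765 − 0.8936036)/7 = 0.8956298
Then eliminate the h^4 term (factor 2^4 = 16):
  (16·0.8956298 − 0.8956075)/15 = 0.8956313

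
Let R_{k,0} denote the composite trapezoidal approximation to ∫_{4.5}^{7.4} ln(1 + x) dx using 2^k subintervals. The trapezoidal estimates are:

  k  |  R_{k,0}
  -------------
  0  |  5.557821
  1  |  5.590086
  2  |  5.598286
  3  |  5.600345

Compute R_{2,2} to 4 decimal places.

5.6010

Richardson extrapolation on the trapezoidal column (denominator 4−1=3):
R_{1,1} = 5.590086 + (5.590086 − 5.557821)/3 = 5.600841
R_{2,1} = 5.598286 + (5.598286 − 5.590086)/3 = 5.601019
R_{2,2} = (16·5.601019 − 5.600841) / 15 = 5.601031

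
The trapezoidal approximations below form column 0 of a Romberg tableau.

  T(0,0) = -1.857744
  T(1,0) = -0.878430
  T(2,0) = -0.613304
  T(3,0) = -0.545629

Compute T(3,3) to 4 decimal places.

Richardson extrapolation on the trapezoidal column (denominator 4−1=3):
T(1,1) = (4·(-0.878430) − (-1.857744)) / 3 = -0.551992
T(2,1) = (4·(-0.613304) − (-0.878430)) / 3 = -0.524929
T(3,1) = -0.545629 + (-0.545629 − (-0.613304))/3 = -0.523071
T(2,2) = -0.524929 + (-0.524929 − (-0.551992))/15 = -0.523125
T(3,2) = (16·(-0.523071) − (-0.524929)) / 15 = -0.522947
T(3,3) = (64·(-0.522947) − (-0.523125)) / 63 = -0.522944

-0.5229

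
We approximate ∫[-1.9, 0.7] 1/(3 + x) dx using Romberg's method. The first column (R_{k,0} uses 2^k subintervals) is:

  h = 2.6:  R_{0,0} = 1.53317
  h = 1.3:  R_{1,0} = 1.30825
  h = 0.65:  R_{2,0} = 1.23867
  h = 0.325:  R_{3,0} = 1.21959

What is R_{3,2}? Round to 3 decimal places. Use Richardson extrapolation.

1.213

R_{2,1} = 1.23867 + (1.23867 − 1.30825)/3 = 1.21548
R_{3,1} = 1.21959 + (1.21959 − 1.23867)/3 = 1.21323
R_{3,2} = 1.21323 + (1.21323 − 1.21548)/15 = 1.21308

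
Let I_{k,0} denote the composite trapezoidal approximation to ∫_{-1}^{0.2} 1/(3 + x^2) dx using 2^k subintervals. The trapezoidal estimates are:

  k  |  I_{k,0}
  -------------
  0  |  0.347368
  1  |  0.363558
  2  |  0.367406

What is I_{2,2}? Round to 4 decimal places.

Richardson extrapolation on the trapezoidal column (denominator 4−1=3):
I_{1,1} = (4·0.363558 − 0.347368) / 3 = 0.368955
I_{2,1} = 0.367406 + (0.367406 − 0.363558)/3 = 0.368689
I_{2,2} = (16·0.368689 − 0.368955) / 15 = 0.368671

0.3687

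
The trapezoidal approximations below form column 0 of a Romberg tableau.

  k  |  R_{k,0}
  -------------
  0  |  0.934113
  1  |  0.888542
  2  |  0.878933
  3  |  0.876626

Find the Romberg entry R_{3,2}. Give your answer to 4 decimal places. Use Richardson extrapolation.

Richardson extrapolation on the trapezoidal column (denominator 4−1=3):
R_{2,1} = (4·0.878933 − 0.888542) / 3 = 0.875730
R_{3,1} = (4·0.876626 − 0.878933) / 3 = 0.875857
R_{3,2} = 0.875857 + (0.875857 − 0.875730)/15 = 0.875865

0.8759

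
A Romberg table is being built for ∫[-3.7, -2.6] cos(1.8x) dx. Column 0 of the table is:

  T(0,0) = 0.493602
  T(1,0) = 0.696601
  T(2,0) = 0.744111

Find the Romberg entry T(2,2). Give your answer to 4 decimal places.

0.7597

Richardson extrapolation on the trapezoidal column (denominator 4−1=3):
T(1,1) = 0.696601 + (0.696601 − 0.493602)/3 = 0.764267
T(2,1) = (4·0.744111 − 0.696601) / 3 = 0.759948
T(2,2) = (16·0.759948 − 0.764267) / 15 = 0.759660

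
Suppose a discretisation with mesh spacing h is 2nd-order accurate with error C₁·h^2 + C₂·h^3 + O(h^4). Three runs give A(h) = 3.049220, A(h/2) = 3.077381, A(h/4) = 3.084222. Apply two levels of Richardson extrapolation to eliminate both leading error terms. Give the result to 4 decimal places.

3.0865

First eliminate the h^2 term (factor 2^2 = 4):
  B₁ = (4·3.077381 − 3.049220)/3 = 3.086768
  B₂ = (4·3.084222 − 3.077381)/3 = 3.086502
Then eliminate the h^3 term (factor 2^3 = 8):
  (8·3.086502 − 3.086768)/7 = 3.086464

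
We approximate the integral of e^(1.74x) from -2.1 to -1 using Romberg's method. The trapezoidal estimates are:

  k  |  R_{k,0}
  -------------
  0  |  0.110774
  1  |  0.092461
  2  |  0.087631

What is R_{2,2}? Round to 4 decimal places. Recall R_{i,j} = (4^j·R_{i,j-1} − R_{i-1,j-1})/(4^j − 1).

Richardson extrapolation on the trapezoidal column (denominator 4−1=3):
R_{1,1} = 0.092461 + (0.092461 − 0.110774)/3 = 0.086357
R_{2,1} = (4·0.087631 − 0.092461) / 3 = 0.086021
R_{2,2} = 0.086021 + (0.086021 − 0.086357)/15 = 0.085999

0.0860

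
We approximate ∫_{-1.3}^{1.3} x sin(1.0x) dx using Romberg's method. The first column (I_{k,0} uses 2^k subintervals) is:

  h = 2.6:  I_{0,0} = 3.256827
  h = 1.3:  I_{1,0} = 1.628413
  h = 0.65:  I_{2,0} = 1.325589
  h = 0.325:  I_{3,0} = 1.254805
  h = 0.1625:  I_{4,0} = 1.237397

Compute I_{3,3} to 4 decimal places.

1.2316

Richardson extrapolation on the trapezoidal column (denominator 4−1=3):
I_{1,1} = 1.628413 + (1.628413 − 3.256827)/3 = 1.085608
I_{2,1} = 1.325589 + (1.325589 − 1.628413)/3 = 1.224648
I_{3,1} = (4·1.254805 − 1.325589) / 3 = 1.231210
I_{2,2} = 1.224648 + (1.224648 − 1.085608)/15 = 1.233917
I_{3,2} = (16·1.231210 − 1.224648) / 15 = 1.231647
I_{3,3} = (64·1.231647 − 1.233917) / 63 = 1.231611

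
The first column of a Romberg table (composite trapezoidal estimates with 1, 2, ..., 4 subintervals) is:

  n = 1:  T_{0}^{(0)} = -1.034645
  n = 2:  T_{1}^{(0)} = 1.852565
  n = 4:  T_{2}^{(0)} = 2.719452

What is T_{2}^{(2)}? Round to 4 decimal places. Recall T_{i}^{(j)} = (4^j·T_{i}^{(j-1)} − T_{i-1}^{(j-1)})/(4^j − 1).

3.0213

T_{1}^{(1)} = 1.852565 + (1.852565 − (-1.034645))/3 = 2.814968
T_{2}^{(1)} = 2.719452 + (2.719452 − 1.852565)/3 = 3.008414
T_{2}^{(2)} = 3.008414 + (3.008414 − 2.814968)/15 = 3.021310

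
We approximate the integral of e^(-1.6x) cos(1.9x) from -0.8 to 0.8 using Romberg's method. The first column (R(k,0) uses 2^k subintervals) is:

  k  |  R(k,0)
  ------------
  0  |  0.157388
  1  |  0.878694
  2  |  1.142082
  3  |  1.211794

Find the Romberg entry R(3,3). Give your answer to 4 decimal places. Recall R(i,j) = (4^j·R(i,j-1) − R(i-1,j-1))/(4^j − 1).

R(1,1) = (4·0.878694 − 0.157388) / 3 = 1.119129
R(2,1) = 1.142082 + (1.142082 − 0.878694)/3 = 1.229878
R(3,1) = (4·1.211794 − 1.142082) / 3 = 1.235031
R(2,2) = 1.229878 + (1.229878 − 1.119129)/15 = 1.237261
R(3,2) = 1.235031 + (1.235031 − 1.229878)/15 = 1.235375
R(3,3) = 1.235375 + (1.235375 − 1.237261)/63 = 1.235345

1.2353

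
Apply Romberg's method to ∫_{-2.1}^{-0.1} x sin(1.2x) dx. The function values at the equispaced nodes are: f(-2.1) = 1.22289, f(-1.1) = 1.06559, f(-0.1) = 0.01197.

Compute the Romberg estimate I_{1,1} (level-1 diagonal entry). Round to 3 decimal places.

1.832

I_{0,0} (trapezoid, 1 panel, h=2.0000): 1.23486
I_{1,0} (trapezoid, 2 panels, h=1.0000): 1.68302
I_{1,1} = 1.68302 + (1.68302 − 1.23486)/3 = 1.83241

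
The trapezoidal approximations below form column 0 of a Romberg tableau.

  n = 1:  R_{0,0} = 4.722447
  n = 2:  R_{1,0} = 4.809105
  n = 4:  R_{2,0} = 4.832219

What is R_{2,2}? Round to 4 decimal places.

4.8401

R_{1,1} = (4·4.809105 − 4.722447) / 3 = 4.837991
R_{2,1} = 4.832219 + (4.832219 − 4.809105)/3 = 4.839924
R_{2,2} = 4.839924 + (4.839924 − 4.837991)/15 = 4.840053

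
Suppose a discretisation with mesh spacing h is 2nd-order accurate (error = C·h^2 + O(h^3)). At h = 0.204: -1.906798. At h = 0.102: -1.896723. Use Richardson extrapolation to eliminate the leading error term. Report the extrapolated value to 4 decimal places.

The leading error scales as h^2; refining by a factor of 2 reduces it by 2^2 = 4.
Extrapolated value = (4·A(h/2) − A(h)) / (4 − 1)
= (4·(-1.896723) − (-1.906798)) / 3
= -5.680094 / 3 = -1.893365

-1.8934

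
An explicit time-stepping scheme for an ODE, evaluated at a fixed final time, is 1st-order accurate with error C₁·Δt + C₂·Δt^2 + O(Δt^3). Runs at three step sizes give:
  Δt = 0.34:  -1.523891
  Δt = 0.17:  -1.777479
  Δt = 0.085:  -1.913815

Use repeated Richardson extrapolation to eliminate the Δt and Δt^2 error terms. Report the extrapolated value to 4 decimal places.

First eliminate the Δt term (factor 2^1 = 2):
  B₁ = (2·(-1.777479) − (-1.523891))/1 = -2.031067
  B₂ = (2·(-1.913815) − (-1.777479))/1 = -2.050151
Then eliminate the Δt^2 term (factor 2^2 = 4):
  (4·(-2.050151) − (-2.031067))/3 = -2.056512

-2.0565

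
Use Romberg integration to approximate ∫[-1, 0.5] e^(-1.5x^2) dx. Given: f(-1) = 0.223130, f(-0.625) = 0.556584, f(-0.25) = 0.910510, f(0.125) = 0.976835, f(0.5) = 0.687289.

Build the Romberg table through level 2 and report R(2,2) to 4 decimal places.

1.1061

R(0,0) (trapezoid, 1 panel, h=1.5000): 0.682814
R(1,0) (trapezoid, 2 panels, h=0.7500): 1.024290
R(2,0) (trapezoid, 4 panels, h=0.3750): 1.087177
R(1,1) = 1.024290 + (1.024290 − 0.682814)/3 = 1.138115
R(2,1) = 1.087177 + (1.087177 − 1.024290)/3 = 1.108139
R(2,2) = 1.108139 + (1.108139 − 1.138115)/15 = 1.106141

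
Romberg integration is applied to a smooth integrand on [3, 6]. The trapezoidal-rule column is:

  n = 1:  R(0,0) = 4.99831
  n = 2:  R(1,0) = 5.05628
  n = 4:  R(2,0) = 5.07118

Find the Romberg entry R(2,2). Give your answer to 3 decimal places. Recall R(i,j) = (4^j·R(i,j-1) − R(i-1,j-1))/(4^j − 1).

R(1,1) = (4·5.05628 − 4.99831) / 3 = 5.07560
R(2,1) = 5.07118 + (5.07118 − 5.05628)/3 = 5.07615
R(2,2) = 5.07615 + (5.07615 − 5.07560)/15 = 5.07619

5.076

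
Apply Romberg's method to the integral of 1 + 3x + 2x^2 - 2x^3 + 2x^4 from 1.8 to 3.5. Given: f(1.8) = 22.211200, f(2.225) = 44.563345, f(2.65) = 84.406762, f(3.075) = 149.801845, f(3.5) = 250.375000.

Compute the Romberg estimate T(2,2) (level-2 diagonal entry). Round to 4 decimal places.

172.6571

T(0,0) (trapezoid, 1 panel, h=1.7000): 231.698270
T(1,0) (trapezoid, 2 panels, h=0.8500): 187.594883
T(2,0) (trapezoid, 4 panels, h=0.4250): 176.402647
T(1,1) = 187.594883 + (187.594883 − 231.698270)/3 = 172.893754
T(2,1) = 176.402647 + (176.402647 − 187.594883)/3 = 172.671902
T(2,2) = 172.671902 + (172.671902 − 172.893754)/15 = 172.657112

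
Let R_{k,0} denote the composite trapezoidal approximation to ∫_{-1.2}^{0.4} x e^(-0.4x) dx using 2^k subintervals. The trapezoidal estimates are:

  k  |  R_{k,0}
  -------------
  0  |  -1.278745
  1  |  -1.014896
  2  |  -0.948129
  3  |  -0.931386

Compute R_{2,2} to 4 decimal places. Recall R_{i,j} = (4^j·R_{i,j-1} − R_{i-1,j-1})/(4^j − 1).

-0.9258

Richardson extrapolation on the trapezoidal column (denominator 4−1=3):
R_{1,1} = (4·(-1.014896) − (-1.278745)) / 3 = -0.926946
R_{2,1} = -0.948129 + (-0.948129 − (-1.014896))/3 = -0.925873
R_{2,2} = (16·(-0.925873) − (-0.926946)) / 15 = -0.925801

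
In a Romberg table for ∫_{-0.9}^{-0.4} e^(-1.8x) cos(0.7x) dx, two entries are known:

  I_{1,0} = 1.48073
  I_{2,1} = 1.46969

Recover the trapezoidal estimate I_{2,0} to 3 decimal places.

1.472

From I_{2,1} = (4·I_{2,0} − I_{1,0})/3, solve for I_{2,0}:
4·I_{2,0} = 3·1.46969 + 1.48073 = 5.88980
I_{2,0} = 1.47245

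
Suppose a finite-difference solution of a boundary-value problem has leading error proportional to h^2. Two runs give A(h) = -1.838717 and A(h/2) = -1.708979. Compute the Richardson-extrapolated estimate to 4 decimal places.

-1.6657

The leading error scales as h^2; refining by a factor of 2 reduces it by 2^2 = 4.
Extrapolated value = (4·A(h/2) − A(h)) / (4 − 1)
= (4·(-1.708979) − (-1.838717)) / 3
= -4.997199 / 3 = -1.665733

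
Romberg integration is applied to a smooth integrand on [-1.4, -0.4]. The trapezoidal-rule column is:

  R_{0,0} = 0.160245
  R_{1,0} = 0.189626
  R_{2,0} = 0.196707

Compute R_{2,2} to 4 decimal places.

R_{1,1} = 0.189626 + (0.189626 − 0.160245)/3 = 0.199420
R_{2,1} = (4·0.196707 − 0.189626) / 3 = 0.199067
R_{2,2} = (16·0.199067 − 0.199420) / 15 = 0.199043

0.1990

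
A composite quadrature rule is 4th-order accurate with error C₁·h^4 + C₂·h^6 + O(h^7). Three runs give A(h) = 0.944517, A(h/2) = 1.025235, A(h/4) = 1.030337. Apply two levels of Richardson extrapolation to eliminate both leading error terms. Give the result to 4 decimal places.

First eliminate the h^4 term (factor 2^4 = 16):
  B₁ = (16·1.025235 − 0.944517)/15 = 1.030616
  B₂ = (16·1.030337 − 1.025235)/15 = 1.030677
Then eliminate the h^6 term (factor 2^6 = 64):
  (64·1.030677 − 1.030616)/63 = 1.030678

1.0307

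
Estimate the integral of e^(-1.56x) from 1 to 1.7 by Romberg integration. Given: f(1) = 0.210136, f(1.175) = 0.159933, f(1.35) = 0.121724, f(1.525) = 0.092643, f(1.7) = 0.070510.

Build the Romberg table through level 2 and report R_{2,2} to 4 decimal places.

0.0895

R_{0,0} (trapezoid, 1 panel, h=0.7000): 0.098226
R_{1,0} (trapezoid, 2 panels, h=0.3500): 0.091716
R_{2,0} (trapezoid, 4 panels, h=0.1750): 0.090059
R_{1,1} = 0.091716 + (0.091716 − 0.098226)/3 = 0.089546
R_{2,1} = 0.090059 + (0.090059 − 0.091716)/3 = 0.089507
R_{2,2} = 0.089507 + (0.089507 − 0.089546)/15 = 0.089504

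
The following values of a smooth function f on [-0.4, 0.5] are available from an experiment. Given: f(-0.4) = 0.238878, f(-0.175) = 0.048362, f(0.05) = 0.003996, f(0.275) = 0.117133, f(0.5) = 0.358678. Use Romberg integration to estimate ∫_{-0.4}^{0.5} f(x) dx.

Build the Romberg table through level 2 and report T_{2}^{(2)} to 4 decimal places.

T_{0}^{(0)} (trapezoid, 1 panel, h=0.9000): 0.268900
T_{1}^{(0)} (trapezoid, 2 panels, h=0.4500): 0.136248
T_{2}^{(0)} (trapezoid, 4 panels, h=0.2250): 0.105361
T_{1}^{(1)} = 0.136248 + (0.136248 − 0.268900)/3 = 0.092031
T_{2}^{(1)} = 0.105361 + (0.105361 − 0.136248)/3 = 0.095065
T_{2}^{(2)} = 0.095065 + (0.095065 − 0.092031)/15 = 0.095267

0.0953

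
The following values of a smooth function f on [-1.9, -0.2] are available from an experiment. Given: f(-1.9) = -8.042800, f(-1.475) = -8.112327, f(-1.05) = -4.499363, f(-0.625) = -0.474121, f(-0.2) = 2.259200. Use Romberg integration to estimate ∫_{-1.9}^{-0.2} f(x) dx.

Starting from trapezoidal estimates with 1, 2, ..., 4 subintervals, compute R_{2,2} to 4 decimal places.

R_{0,0} (trapezoid, 1 panel, h=1.7000): -4.916060
R_{1,0} (trapezoid, 2 panels, h=0.8500): -6.282489
R_{2,0} (trapezoid, 4 panels, h=0.4250): -6.790485
R_{1,1} = -6.282489 + (-6.282489 − (-4.916060))/3 = -6.737965
R_{2,1} = -6.790485 + (-6.790485 − (-6.282489))/3 = -6.959817
R_{2,2} = -6.959817 + (-6.959817 − (-6.737965))/15 = -6.974607

-6.9746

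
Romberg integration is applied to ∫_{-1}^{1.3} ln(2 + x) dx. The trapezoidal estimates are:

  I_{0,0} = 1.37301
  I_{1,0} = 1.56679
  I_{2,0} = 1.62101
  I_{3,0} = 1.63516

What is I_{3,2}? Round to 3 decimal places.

1.640

Richardson extrapolation on the trapezoidal column (denominator 4−1=3):
I_{2,1} = (4·1.62101 − 1.56679) / 3 = 1.63908
I_{3,1} = (4·1.63516 − 1.62101) / 3 = 1.63988
I_{3,2} = (16·1.63988 − 1.63908) / 15 = 1.63993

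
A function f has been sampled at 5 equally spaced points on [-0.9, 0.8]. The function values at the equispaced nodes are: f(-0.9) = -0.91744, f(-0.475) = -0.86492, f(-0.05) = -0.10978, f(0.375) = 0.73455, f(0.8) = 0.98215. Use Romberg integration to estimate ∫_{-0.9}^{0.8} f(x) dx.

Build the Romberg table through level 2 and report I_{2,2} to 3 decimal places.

-0.095

I_{0,0} (trapezoid, 1 panel, h=1.7000): 0.05500
I_{1,0} (trapezoid, 2 panels, h=0.8500): -0.06581
I_{2,0} (trapezoid, 4 panels, h=0.4250): -0.08831
I_{1,1} = -0.06581 + (-0.06581 − 0.05500)/3 = -0.10608
I_{2,1} = -0.08831 + (-0.08831 − (-0.06581))/3 = -0.09581
I_{2,2} = -0.09581 + (-0.09581 − (-0.10608))/15 = -0.09513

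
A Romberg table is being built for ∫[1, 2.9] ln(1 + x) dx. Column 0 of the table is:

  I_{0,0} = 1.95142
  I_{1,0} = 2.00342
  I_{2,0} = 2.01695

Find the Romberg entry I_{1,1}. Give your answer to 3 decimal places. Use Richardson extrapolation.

Richardson extrapolation on the trapezoidal column (denominator 4−1=3):
I_{1,1} = (4·2.00342 − 1.95142) / 3 = 2.02075

2.021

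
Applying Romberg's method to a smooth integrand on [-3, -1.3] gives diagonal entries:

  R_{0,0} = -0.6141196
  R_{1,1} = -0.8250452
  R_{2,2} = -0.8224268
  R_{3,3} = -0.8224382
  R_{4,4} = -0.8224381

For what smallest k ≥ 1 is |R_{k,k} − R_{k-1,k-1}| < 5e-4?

|R_{1,1} − R_{0,0}| = 0.2109256 ≥ 5e-4
|R_{2,2} − R_{1,1}| = 0.0026184 ≥ 5e-4
|R_{3,3} − R_{2,2}| = 0.0000114 < 5e-4

k = 3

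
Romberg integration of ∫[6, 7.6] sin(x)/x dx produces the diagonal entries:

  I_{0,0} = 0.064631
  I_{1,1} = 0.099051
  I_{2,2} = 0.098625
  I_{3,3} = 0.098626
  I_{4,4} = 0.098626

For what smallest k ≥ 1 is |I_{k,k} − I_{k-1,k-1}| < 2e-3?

|I_{1,1} − I_{0,0}| = 0.034420 ≥ 2e-3
|I_{2,2} − I_{1,1}| = 0.000426 < 2e-3

k = 2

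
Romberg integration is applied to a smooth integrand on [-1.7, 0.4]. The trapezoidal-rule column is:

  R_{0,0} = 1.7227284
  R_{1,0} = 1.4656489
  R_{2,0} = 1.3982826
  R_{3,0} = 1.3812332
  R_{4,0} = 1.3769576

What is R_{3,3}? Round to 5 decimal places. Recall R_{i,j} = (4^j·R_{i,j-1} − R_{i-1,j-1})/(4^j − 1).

Richardson extrapolation on the trapezoidal column (denominator 4−1=3):
R_{1,1} = 1.4656489 + (1.4656489 − 1.7227284)/3 = 1.3799557
R_{2,1} = 1.3982826 + (1.3982826 − 1.4656489)/3 = 1.3758272
R_{3,1} = 1.3812332 + (1.3812332 − 1.3982826)/3 = 1.3755501
R_{2,2} = 1.3758272 + (1.3758272 − 1.3799557)/15 = 1.3755520
R_{3,2} = (16·1.3755501 − 1.3758272) / 15 = 1.3755316
R_{3,3} = 1.3755316 + (1.3755316 − 1.3755520)/63 = 1.3755313
(Column j=1 coincides with Simpson's rule on the same nodes.)

1.37553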